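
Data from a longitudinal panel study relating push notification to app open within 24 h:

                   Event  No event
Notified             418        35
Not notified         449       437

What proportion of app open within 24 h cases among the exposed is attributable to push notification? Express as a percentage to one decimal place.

Cells: a = 418, b = 35, c = 449, d = 437.
Risk in exposed = 418/453 = 0.92274; risk in unexposed = 449/886 = 0.50677.
RR = 0.92274/0.50677 = 1.82081
AR% = (RR − 1)/RR × 100 = (1.82081 − 1)/1.82081 × 100 = 45.0795%

45.1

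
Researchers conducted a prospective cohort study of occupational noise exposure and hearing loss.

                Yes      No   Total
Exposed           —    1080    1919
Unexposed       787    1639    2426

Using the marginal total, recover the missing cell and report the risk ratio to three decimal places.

1.348

The missing cell is in the exposed row: 1919 − 1080 = 839.
So a = 839, b = 1080, c = 787, d = 1639.
RR = [a/(a+b)] / [c/(c+d)] = (839/1919) / (787/2426) = 0.43721/0.32440 = 1.34773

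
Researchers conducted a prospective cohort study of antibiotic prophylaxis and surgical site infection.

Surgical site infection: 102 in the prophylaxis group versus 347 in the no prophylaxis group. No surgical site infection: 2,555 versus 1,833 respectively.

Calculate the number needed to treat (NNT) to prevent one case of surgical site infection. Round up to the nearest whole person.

9

Risk in treated group = 102/2657 = 0.03839; risk in control = 347/2180 = 0.15917.
Absolute risk reduction = 0.15917 − 0.03839 = 0.12079
NNT = 1 / ARR = 1 / 0.12079 = 8.279 → round up → 9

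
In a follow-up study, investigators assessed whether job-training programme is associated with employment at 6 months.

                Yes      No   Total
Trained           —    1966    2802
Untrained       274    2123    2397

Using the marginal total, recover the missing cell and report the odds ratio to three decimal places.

3.295

The missing cell is in the exposed row: 2802 − 1966 = 836.
So a = 836, b = 1966, c = 274, d = 2123.
OR = (a·d)/(b·c) = (836 × 2123) / (1966 × 274) = 1774828 / 538684 = 3.29475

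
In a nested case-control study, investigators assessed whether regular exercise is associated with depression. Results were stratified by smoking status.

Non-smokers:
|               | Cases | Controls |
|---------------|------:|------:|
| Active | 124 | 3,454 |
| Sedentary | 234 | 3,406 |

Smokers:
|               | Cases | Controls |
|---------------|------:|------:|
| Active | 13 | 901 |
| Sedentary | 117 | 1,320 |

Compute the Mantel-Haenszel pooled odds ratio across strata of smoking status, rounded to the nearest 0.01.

OR_MH = Σ(aᵢdᵢ/nᵢ) / Σ(bᵢcᵢ/nᵢ), where nᵢ is the stratum total.
Stratum 1 (Non-smokers): n = 7218; a·d/n = 124·3406/7218 = 58.5126; b·c/n = 3454·234/7218 = 111.9751
Stratum 2 (Smokers): n = 2351; a·d/n = 13·1320/2351 = 7.2990; b·c/n = 901·117/2351 = 44.8392
OR_MH = (58.5126 + 7.2990) / (111.9751 + 44.8392) = 65.8116 / 156.8143 = 0.41968

0.42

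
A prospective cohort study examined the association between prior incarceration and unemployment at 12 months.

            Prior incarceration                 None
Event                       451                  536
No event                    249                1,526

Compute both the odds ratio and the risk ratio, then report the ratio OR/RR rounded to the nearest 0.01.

2.08

Reading the table with exposure as columns: a = 451 (Prior incarceration, case), b = 249 (Prior incarceration, non-case), c = 536 (None, case), d = 1526.
OR = (451·1526)/(249·536) = 688226/133464 = 5.15664
Risk in exposed = 451/700 = 0.64429; risk in unexposed = 536/2062 = 0.25994; RR = 2.47858
OR/RR = 5.15664 / 2.47858 = 2.08048
The outcome is not rare, so the OR lies further from 1 than the RR.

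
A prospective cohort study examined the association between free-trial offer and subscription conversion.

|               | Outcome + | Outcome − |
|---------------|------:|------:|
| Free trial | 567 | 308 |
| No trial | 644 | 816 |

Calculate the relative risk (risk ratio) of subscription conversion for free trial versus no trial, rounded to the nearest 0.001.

Cells: a = 567, b = 308, c = 644, d = 816.
Risk in exposed = 567/875 = 0.64800; risk in unexposed = 644/1460 = 0.44110.
RR = 0.64800 / 0.44110 = 1.46907
The risk among the exposed is 1.47 times that among the unexposed.

1.469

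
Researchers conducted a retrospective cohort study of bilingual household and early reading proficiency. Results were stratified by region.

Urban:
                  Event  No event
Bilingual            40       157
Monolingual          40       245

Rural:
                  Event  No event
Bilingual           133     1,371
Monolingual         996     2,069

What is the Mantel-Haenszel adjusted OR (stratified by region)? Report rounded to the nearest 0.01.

OR_MH = Σ(aᵢdᵢ/nᵢ) / Σ(bᵢcᵢ/nᵢ), where nᵢ is the stratum total.
Stratum 1 (Urban): n = 482; a·d/n = 40·245/482 = 20.3320; b·c/n = 157·40/482 = 13.0290
Stratum 2 (Rural): n = 4569; a·d/n = 133·2069/4569 = 60.2270; b·c/n = 1371·996/4569 = 298.8654
OR_MH = (20.3320 + 60.2270) / (13.0290 + 298.8654) = 80.5589 / 311.8944 = 0.25829

0.26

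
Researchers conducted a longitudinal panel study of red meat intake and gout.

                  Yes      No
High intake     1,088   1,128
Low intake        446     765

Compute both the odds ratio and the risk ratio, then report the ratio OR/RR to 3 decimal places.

1.241

Cells: a = 1088, b = 1128, c = 446, d = 765.
OR = (1088·765)/(1128·446) = 832320/503088 = 1.65442
Risk in exposed = 1088/2216 = 0.49097; risk in unexposed = 446/1211 = 0.36829; RR = 1.33312
OR/RR = 1.65442 / 1.33312 = 1.24102
The outcome is not rare, so the OR lies further from 1 than the RR.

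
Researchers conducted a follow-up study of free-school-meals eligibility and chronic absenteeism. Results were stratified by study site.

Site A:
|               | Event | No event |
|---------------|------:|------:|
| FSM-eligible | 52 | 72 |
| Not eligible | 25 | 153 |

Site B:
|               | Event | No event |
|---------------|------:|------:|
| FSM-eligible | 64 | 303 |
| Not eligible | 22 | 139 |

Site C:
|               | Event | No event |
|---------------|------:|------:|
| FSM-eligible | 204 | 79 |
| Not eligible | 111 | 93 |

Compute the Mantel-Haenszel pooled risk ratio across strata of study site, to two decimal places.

RR_MH = Σ(aᵢ·n₀ᵢ/nᵢ) / Σ(cᵢ·n₁ᵢ/nᵢ), with n₁ᵢ = aᵢ+bᵢ (exposed), n₀ᵢ = cᵢ+dᵢ (unexposed), nᵢ = n₁ᵢ+n₀ᵢ.
Stratum 1 (Site A): n₁ = 124, n₀ = 178, n = 302; a·n₀/n = 52·178/302 = 30.6490; c·n₁/n = 25·124/302 = 10.2649
Stratum 2 (Site B): n₁ = 367, n₀ = 161, n = 528; a·n₀/n = 64·161/528 = 19.5152; c·n₁/n = 22·367/528 = 15.2917
Stratum 3 (Site C): n₁ = 283, n₀ = 204, n = 487; a·n₀/n = 204·204/487 = 85.4538; c·n₁/n = 111·283/487 = 64.5031
RR_MH = (30.6490 + 19.5152 + 85.4538) / (10.2649 + 15.2917 + 64.5031) = 135.6180 / 90.0596 = 1.50587

1.51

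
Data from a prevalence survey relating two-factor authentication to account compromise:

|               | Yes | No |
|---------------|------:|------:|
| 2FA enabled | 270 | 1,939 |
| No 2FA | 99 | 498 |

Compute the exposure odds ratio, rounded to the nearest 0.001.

Cells: a = 270, b = 1939, c = 99, d = 498.
OR = (a·d)/(b·c) = (270 × 498) / (1939 × 99) = 134460 / 191961 = 0.70045
Exposure is associated with lower odds of account compromise (OR = 0.70 < 1).

0.700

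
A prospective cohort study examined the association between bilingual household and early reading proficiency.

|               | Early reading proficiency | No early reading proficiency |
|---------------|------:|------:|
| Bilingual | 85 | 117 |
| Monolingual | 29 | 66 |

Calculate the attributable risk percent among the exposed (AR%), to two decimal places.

Cells: a = 85, b = 117, c = 29, d = 66.
Risk in exposed = 85/202 = 0.42079; risk in unexposed = 29/95 = 0.30526.
RR = 0.42079/0.30526 = 1.37846
AR% = (RR − 1)/RR × 100 = (1.37846 − 1)/1.37846 × 100 = 27.4551%

27.46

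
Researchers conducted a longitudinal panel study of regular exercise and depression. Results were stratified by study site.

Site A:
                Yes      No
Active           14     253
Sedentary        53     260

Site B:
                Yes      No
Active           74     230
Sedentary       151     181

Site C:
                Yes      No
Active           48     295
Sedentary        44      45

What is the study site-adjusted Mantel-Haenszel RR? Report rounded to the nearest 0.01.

RR_MH = Σ(aᵢ·n₀ᵢ/nᵢ) / Σ(cᵢ·n₁ᵢ/nᵢ), with n₁ᵢ = aᵢ+bᵢ (exposed), n₀ᵢ = cᵢ+dᵢ (unexposed), nᵢ = n₁ᵢ+n₀ᵢ.
Stratum 1 (Site A): n₁ = 267, n₀ = 313, n = 580; a·n₀/n = 14·313/580 = 7.5552; c·n₁/n = 53·267/580 = 24.3983
Stratum 2 (Site B): n₁ = 304, n₀ = 332, n = 636; a·n₀/n = 74·332/636 = 38.6289; c·n₁/n = 151·304/636 = 72.1761
Stratum 3 (Site C): n₁ = 343, n₀ = 89, n = 432; a·n₀/n = 48·89/432 = 9.8889; c·n₁/n = 44·343/432 = 34.9352
RR_MH = (7.5552 + 38.6289 + 9.8889) / (24.3983 + 72.1761 + 34.9352) = 56.0730 / 131.5096 = 0.42638

0.43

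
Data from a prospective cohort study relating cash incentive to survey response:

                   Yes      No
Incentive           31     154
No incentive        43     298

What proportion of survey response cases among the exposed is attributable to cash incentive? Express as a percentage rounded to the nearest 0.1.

Cells: a = 31, b = 154, c = 43, d = 298.
Risk in exposed = 31/185 = 0.16757; risk in unexposed = 43/341 = 0.12610.
RR = 0.16757/0.12610 = 1.32885
AR% = (RR − 1)/RR × 100 = (1.32885 − 1)/1.32885 × 100 = 24.7469%

24.7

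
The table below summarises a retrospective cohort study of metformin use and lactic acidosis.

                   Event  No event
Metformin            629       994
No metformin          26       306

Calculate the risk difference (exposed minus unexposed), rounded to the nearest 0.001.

Cells: a = 629, b = 994, c = 26, d = 306.
Risk in exposed = 629/1623 = 0.387554; risk in unexposed = 26/332 = 0.078313.
Risk difference = 0.387554 − 0.078313 = 0.309241

0.309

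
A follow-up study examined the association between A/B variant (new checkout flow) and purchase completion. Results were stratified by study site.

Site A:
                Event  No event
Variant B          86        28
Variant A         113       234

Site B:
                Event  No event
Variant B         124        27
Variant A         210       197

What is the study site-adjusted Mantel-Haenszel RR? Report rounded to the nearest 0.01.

1.83

RR_MH = Σ(aᵢ·n₀ᵢ/nᵢ) / Σ(cᵢ·n₁ᵢ/nᵢ), with n₁ᵢ = aᵢ+bᵢ (exposed), n₀ᵢ = cᵢ+dᵢ (unexposed), nᵢ = n₁ᵢ+n₀ᵢ.
Stratum 1 (Site A): n₁ = 114, n₀ = 347, n = 461; a·n₀/n = 86·347/461 = 64.7332; c·n₁/n = 113·114/461 = 27.9436
Stratum 2 (Site B): n₁ = 151, n₀ = 407, n = 558; a·n₀/n = 124·407/558 = 90.4444; c·n₁/n = 210·151/558 = 56.8280
RR_MH = (64.7332 + 90.4444) / (27.9436 + 56.8280) = 155.1776 / 84.7716 = 1.83054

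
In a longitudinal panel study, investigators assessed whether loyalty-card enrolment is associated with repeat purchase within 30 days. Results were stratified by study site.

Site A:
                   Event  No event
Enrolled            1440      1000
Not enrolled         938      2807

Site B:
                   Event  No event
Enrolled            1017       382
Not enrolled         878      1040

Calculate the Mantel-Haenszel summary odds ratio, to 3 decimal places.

3.847

OR_MH = Σ(aᵢdᵢ/nᵢ) / Σ(bᵢcᵢ/nᵢ), where nᵢ is the stratum total.
Stratum 1 (Site A): n = 6185; a·d/n = 1440·2807/6185 = 653.5295; b·c/n = 1000·938/6185 = 151.6572
Stratum 2 (Site B): n = 3317; a·d/n = 1017·1040/3317 = 318.8664; b·c/n = 382·878/3317 = 101.1143
OR_MH = (653.5295 + 318.8664) / (151.6572 + 101.1143) = 972.3960 / 252.7715 = 3.84694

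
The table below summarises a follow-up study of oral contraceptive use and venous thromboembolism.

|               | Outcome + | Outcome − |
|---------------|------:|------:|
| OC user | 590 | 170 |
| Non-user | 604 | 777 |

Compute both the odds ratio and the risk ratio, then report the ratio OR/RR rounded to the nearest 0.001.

Cells: a = 590, b = 170, c = 604, d = 777.
OR = (590·777)/(170·604) = 458430/102680 = 4.46465
Risk in exposed = 590/760 = 0.77632; risk in unexposed = 604/1381 = 0.43736; RR = 1.77499
OR/RR = 4.46465 / 1.77499 = 2.51531
The outcome is not rare, so the OR lies further from 1 than the RR.

2.515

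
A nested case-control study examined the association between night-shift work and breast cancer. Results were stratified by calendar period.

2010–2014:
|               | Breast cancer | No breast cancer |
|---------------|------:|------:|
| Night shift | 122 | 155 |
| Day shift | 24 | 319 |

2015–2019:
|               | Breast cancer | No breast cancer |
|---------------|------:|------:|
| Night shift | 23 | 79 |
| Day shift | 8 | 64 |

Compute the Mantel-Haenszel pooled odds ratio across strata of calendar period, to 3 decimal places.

OR_MH = Σ(aᵢdᵢ/nᵢ) / Σ(bᵢcᵢ/nᵢ), where nᵢ is the stratum total.
Stratum 1 (2010–2014): n = 620; a·d/n = 122·319/620 = 62.7710; b·c/n = 155·24/620 = 6.0000
Stratum 2 (2015–2019): n = 174; a·d/n = 23·64/174 = 8.4598; b·c/n = 79·8/174 = 3.6322
OR_MH = (62.7710 + 8.4598) / (6.0000 + 3.6322) = 71.2307 / 9.6322 = 7.39508

7.395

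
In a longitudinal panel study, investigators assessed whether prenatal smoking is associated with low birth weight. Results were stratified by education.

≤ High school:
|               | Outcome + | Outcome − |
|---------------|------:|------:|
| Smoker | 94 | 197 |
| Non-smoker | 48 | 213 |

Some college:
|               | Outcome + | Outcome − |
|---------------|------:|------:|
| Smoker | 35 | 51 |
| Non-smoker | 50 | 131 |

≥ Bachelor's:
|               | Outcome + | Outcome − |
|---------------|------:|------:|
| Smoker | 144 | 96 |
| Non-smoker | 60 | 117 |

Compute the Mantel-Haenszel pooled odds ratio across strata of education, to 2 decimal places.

2.32

OR_MH = Σ(aᵢdᵢ/nᵢ) / Σ(bᵢcᵢ/nᵢ), where nᵢ is the stratum total.
Stratum 1 (≤ High school): n = 552; a·d/n = 94·213/552 = 36.2717; b·c/n = 197·48/552 = 17.1304
Stratum 2 (Some college): n = 267; a·d/n = 35·131/267 = 17.1723; b·c/n = 51·50/267 = 9.5506
Stratum 3 (≥ Bachelor's): n = 417; a·d/n = 144·117/417 = 40.4029; b·c/n = 96·60/417 = 13.8129
OR_MH = (36.2717 + 17.1723 + 40.4029) / (17.1304 + 9.5506 + 13.8129) = 93.8469 / 40.4939 = 2.31755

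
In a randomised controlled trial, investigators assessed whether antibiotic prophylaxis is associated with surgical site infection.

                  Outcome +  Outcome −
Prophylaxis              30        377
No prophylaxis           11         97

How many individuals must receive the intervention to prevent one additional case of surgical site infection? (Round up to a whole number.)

Risk in treated group = 30/407 = 0.07371; risk in control = 11/108 = 0.10185.
Absolute risk reduction = 0.10185 − 0.07371 = 0.02814
NNT = 1 / ARR = 1 / 0.02814 = 35.534 → round up → 36

36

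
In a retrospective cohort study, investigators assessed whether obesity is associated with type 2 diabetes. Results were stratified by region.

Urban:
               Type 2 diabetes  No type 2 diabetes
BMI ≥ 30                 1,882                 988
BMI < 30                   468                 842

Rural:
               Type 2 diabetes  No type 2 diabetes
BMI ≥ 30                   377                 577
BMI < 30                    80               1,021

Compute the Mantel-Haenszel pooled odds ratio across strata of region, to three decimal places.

4.256

OR_MH = Σ(aᵢdᵢ/nᵢ) / Σ(bᵢcᵢ/nᵢ), where nᵢ is the stratum total.
Stratum 1 (Urban): n = 4180; a·d/n = 1882·842/4180 = 379.1014; b·c/n = 988·468/4180 = 110.6182
Stratum 2 (Rural): n = 2055; a·d/n = 377·1021/2055 = 187.3075; b·c/n = 577·80/2055 = 22.4623
OR_MH = (379.1014 + 187.3075) / (110.6182 + 22.4623) = 566.4090 / 133.0805 = 4.25614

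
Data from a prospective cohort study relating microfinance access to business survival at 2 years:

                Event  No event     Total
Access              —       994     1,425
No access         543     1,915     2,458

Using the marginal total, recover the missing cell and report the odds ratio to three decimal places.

1.529

The missing cell is in the exposed row: 1425 − 994 = 431.
So a = 431, b = 994, c = 543, d = 1915.
OR = (a·d)/(b·c) = (431 × 1915) / (994 × 543) = 825365 / 539742 = 1.52918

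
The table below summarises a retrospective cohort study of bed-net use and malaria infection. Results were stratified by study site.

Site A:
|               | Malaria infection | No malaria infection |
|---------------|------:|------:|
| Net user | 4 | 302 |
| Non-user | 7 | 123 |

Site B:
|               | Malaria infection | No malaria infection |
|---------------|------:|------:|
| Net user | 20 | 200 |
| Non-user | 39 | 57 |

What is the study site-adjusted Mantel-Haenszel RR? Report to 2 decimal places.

0.23

RR_MH = Σ(aᵢ·n₀ᵢ/nᵢ) / Σ(cᵢ·n₁ᵢ/nᵢ), with n₁ᵢ = aᵢ+bᵢ (exposed), n₀ᵢ = cᵢ+dᵢ (unexposed), nᵢ = n₁ᵢ+n₀ᵢ.
Stratum 1 (Site A): n₁ = 306, n₀ = 130, n = 436; a·n₀/n = 4·130/436 = 1.1927; c·n₁/n = 7·306/436 = 4.9128
Stratum 2 (Site B): n₁ = 220, n₀ = 96, n = 316; a·n₀/n = 20·96/316 = 6.0759; c·n₁/n = 39·220/316 = 27.1519
RR_MH = (1.1927 + 6.0759) / (4.9128 + 27.1519) = 7.2686 / 32.0647 = 0.22669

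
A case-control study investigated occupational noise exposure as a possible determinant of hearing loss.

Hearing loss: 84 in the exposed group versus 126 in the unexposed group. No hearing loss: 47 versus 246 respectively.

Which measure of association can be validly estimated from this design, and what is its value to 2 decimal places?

From the description: a = 84, b = 47, c = 126, d = 246.
This is a case-control study: participants were sampled on outcome status, so risks in the source population cannot be estimated directly — relative risk is not valid here. The odds ratio is the appropriate measure.
OR = (a·d)/(b·c) = (84 × 246) / (47 × 126) = 20664 / 5922 = 3.48936

3.49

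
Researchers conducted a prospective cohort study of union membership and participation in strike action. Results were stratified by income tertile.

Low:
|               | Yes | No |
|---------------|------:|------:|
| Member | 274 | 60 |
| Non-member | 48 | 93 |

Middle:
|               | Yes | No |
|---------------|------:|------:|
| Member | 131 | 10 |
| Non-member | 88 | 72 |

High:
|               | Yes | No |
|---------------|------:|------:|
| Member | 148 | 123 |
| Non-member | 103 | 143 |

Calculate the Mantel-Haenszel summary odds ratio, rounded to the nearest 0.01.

OR_MH = Σ(aᵢdᵢ/nᵢ) / Σ(bᵢcᵢ/nᵢ), where nᵢ is the stratum total.
Stratum 1 (Low): n = 475; a·d/n = 274·93/475 = 53.6463; b·c/n = 60·48/475 = 6.0632
Stratum 2 (Middle): n = 301; a·d/n = 131·72/301 = 31.3355; b·c/n = 10·88/301 = 2.9236
Stratum 3 (High): n = 517; a·d/n = 148·143/517 = 40.9362; b·c/n = 123·103/517 = 24.5048
OR_MH = (53.6463 + 31.3355 + 40.9362) / (6.0632 + 2.9236 + 24.5048) = 125.9180 / 33.4916 = 3.75969

3.76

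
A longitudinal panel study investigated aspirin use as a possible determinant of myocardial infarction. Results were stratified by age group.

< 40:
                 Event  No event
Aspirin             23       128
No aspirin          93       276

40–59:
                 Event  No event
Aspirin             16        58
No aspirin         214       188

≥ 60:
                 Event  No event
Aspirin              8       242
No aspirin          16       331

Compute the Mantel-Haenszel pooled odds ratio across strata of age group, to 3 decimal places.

OR_MH = Σ(aᵢdᵢ/nᵢ) / Σ(bᵢcᵢ/nᵢ), where nᵢ is the stratum total.
Stratum 1 (< 40): n = 520; a·d/n = 23·276/520 = 12.2077; b·c/n = 128·93/520 = 22.8923
Stratum 2 (40–59): n = 476; a·d/n = 16·188/476 = 6.3193; b·c/n = 58·214/476 = 26.0756
Stratum 3 (≥ 60): n = 597; a·d/n = 8·331/597 = 4.4355; b·c/n = 242·16/597 = 6.4858
OR_MH = (12.2077 + 6.3193 + 4.4355) / (22.8923 + 26.0756 + 6.4858) = 22.9625 / 55.4537 = 0.41408

0.414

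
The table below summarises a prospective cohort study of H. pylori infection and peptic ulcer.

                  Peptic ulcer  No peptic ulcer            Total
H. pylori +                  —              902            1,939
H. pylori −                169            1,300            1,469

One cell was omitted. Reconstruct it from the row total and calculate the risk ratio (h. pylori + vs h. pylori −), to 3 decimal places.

4.649

The missing cell is in the exposed row: 1939 − 902 = 1037.
So a = 1037, b = 902, c = 169, d = 1300.
RR = [a/(a+b)] / [c/(c+d)] = (1037/1939) / (169/1469) = 0.53481/0.11504 = 4.64875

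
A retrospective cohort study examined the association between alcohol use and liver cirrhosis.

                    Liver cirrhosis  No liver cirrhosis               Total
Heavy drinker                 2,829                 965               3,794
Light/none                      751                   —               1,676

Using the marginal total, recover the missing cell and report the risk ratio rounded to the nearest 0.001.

The missing cell is in the unexposed row: 1676 − 751 = 925.
So a = 2829, b = 965, c = 751, d = 925.
RR = [a/(a+b)] / [c/(c+d)] = (2829/3794) / (751/1676) = 0.74565/0.44809 = 1.66406

1.664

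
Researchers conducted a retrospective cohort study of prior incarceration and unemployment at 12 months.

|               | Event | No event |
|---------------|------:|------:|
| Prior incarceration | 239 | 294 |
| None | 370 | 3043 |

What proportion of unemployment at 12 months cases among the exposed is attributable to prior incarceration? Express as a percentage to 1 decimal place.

Cells: a = 239, b = 294, c = 370, d = 3043.
Risk in exposed = 239/533 = 0.44841; risk in unexposed = 370/3413 = 0.10841.
RR = 0.44841/0.10841 = 4.13624
AR% = (RR − 1)/RR × 100 = (4.13624 − 1)/4.13624 × 100 = 75.8234%

75.8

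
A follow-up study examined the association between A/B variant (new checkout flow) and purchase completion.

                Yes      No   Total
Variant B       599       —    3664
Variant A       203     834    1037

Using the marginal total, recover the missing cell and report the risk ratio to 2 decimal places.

0.84

The missing cell is in the exposed row: 3664 − 599 = 3065.
So a = 599, b = 3065, c = 203, d = 834.
RR = [a/(a+b)] / [c/(c+d)] = (599/3664) / (203/1037) = 0.16348/0.19576 = 0.83513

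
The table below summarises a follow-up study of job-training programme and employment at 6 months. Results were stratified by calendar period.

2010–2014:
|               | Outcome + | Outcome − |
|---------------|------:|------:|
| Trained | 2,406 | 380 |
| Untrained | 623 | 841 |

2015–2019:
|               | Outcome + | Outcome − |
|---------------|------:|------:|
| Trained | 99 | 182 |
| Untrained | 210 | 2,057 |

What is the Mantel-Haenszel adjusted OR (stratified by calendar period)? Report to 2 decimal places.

7.86

OR_MH = Σ(aᵢdᵢ/nᵢ) / Σ(bᵢcᵢ/nᵢ), where nᵢ is the stratum total.
Stratum 1 (2010–2014): n = 4250; a·d/n = 2406·841/4250 = 476.1049; b·c/n = 380·623/4250 = 55.7035
Stratum 2 (2015–2019): n = 2548; a·d/n = 99·2057/2548 = 79.9227; b·c/n = 182·210/2548 = 15.0000
OR_MH = (476.1049 + 79.9227) / (55.7035 + 15.0000) = 556.0276 / 70.7035 = 7.86421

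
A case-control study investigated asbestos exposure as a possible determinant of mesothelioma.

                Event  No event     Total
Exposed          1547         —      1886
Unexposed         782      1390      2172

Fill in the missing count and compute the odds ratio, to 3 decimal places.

8.111

The missing cell is in the exposed row: 1886 − 1547 = 339.
So a = 1547, b = 339, c = 782, d = 1390.
OR = (a·d)/(b·c) = (1547 × 1390) / (339 × 782) = 2150330 / 265098 = 8.11145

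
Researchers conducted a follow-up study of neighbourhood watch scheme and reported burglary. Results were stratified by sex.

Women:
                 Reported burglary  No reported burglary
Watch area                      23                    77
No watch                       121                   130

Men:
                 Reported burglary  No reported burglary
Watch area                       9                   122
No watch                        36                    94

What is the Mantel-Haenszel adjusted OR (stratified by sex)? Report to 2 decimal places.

OR_MH = Σ(aᵢdᵢ/nᵢ) / Σ(bᵢcᵢ/nᵢ), where nᵢ is the stratum total.
Stratum 1 (Women): n = 351; a·d/n = 23·130/351 = 8.5185; b·c/n = 77·121/351 = 26.5442
Stratum 2 (Men): n = 261; a·d/n = 9·94/261 = 3.2414; b·c/n = 122·36/261 = 16.8276
OR_MH = (8.5185 + 3.2414) / (26.5442 + 16.8276) = 11.7599 / 43.3717 = 0.27114

0.27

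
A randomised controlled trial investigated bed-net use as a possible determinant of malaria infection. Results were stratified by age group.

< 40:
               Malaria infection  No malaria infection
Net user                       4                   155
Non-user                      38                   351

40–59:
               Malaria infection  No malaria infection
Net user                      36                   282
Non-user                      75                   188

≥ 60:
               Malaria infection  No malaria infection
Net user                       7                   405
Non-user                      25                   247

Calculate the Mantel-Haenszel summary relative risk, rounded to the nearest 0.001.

RR_MH = Σ(aᵢ·n₀ᵢ/nᵢ) / Σ(cᵢ·n₁ᵢ/nᵢ), with n₁ᵢ = aᵢ+bᵢ (exposed), n₀ᵢ = cᵢ+dᵢ (unexposed), nᵢ = n₁ᵢ+n₀ᵢ.
Stratum 1 (< 40): n₁ = 159, n₀ = 389, n = 548; a·n₀/n = 4·389/548 = 2.8394; c·n₁/n = 38·159/548 = 11.0255
Stratum 2 (40–59): n₁ = 318, n₀ = 263, n = 581; a·n₀/n = 36·263/581 = 16.2960; c·n₁/n = 75·318/581 = 41.0499
Stratum 3 (≥ 60): n₁ = 412, n₀ = 272, n = 684; a·n₀/n = 7·272/684 = 2.7836; c·n₁/n = 25·412/684 = 15.0585
RR_MH = (2.8394 + 16.2960 + 2.7836) / (11.0255 + 41.0499 + 15.0585) = 21.9191 / 67.1339 = 0.32650

0.326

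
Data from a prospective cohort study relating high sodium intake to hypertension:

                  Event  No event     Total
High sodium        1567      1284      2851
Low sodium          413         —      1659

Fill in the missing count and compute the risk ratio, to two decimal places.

2.21

The missing cell is in the unexposed row: 1659 − 413 = 1246.
So a = 1567, b = 1284, c = 413, d = 1246.
RR = [a/(a+b)] / [c/(c+d)] = (1567/2851) / (413/1659) = 0.54963/0.24895 = 2.20784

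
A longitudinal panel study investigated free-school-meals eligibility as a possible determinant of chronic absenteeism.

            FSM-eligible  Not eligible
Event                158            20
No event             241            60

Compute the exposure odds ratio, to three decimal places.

1.967

Reading the table with exposure as columns: a = 158 (FSM-eligible, case), b = 241 (FSM-eligible, non-case), c = 20 (Not eligible, case), d = 60.
OR = (a·d)/(b·c) = (158 × 60) / (241 × 20) = 9480 / 4820 = 1.96680
The odds of chronic absenteeism are about 1.97 times as high in the fsm-eligible group.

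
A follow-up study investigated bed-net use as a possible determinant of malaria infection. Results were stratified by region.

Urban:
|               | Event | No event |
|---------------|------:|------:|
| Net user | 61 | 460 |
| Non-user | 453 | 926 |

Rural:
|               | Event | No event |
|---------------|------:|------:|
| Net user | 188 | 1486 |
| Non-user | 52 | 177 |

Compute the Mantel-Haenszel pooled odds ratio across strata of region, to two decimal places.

OR_MH = Σ(aᵢdᵢ/nᵢ) / Σ(bᵢcᵢ/nᵢ), where nᵢ is the stratum total.
Stratum 1 (Urban): n = 1900; a·d/n = 61·926/1900 = 29.7295; b·c/n = 460·453/1900 = 109.6737
Stratum 2 (Rural): n = 1903; a·d/n = 188·177/1903 = 17.4861; b·c/n = 1486·52/1903 = 40.6054
OR_MH = (29.7295 + 17.4861) / (109.6737 + 40.6054) = 47.2155 / 150.2790 = 0.31419

0.31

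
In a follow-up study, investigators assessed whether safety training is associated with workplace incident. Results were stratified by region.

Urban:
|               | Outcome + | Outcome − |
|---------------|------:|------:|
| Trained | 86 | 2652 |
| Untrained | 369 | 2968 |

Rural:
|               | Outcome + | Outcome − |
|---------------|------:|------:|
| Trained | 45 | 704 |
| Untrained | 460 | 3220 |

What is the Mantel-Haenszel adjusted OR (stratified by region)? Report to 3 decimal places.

0.319

OR_MH = Σ(aᵢdᵢ/nᵢ) / Σ(bᵢcᵢ/nᵢ), where nᵢ is the stratum total.
Stratum 1 (Urban): n = 6075; a·d/n = 86·2968/6075 = 42.0161; b·c/n = 2652·369/6075 = 161.0844
Stratum 2 (Rural): n = 4429; a·d/n = 45·3220/4429 = 32.7162; b·c/n = 704·460/4429 = 73.1181
OR_MH = (42.0161 + 32.7162) / (161.0844 + 73.1181) = 74.7323 / 234.2025 = 0.31909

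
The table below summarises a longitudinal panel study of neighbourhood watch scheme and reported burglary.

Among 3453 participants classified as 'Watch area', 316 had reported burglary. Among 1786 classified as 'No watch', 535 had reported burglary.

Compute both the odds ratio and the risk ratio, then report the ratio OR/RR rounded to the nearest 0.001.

0.771

From the description: a = 316, b = 3137, c = 535, d = 1251.
OR = (316·1251)/(3137·535) = 395316/1678295 = 0.23555
Risk in exposed = 316/3453 = 0.09151; risk in unexposed = 535/1786 = 0.29955; RR = 0.30550
OR/RR = 0.23555 / 0.30550 = 0.77101
The outcome is not rare, so the OR lies further from 1 than the RR.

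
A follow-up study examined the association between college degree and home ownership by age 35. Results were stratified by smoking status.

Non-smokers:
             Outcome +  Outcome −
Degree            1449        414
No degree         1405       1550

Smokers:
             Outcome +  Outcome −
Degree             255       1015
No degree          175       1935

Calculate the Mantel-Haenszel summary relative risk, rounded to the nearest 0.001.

1.721

RR_MH = Σ(aᵢ·n₀ᵢ/nᵢ) / Σ(cᵢ·n₁ᵢ/nᵢ), with n₁ᵢ = aᵢ+bᵢ (exposed), n₀ᵢ = cᵢ+dᵢ (unexposed), nᵢ = n₁ᵢ+n₀ᵢ.
Stratum 1 (Non-smokers): n₁ = 1863, n₀ = 2955, n = 4818; a·n₀/n = 1449·2955/4818 = 888.7080; c·n₁/n = 1405·1863/4818 = 543.2783
Stratum 2 (Smokers): n₁ = 1270, n₀ = 2110, n = 3380; a·n₀/n = 255·2110/3380 = 159.1864; c·n₁/n = 175·1270/3380 = 65.7544
RR_MH = (888.7080 + 159.1864) / (543.2783 + 65.7544) = 1047.8944 / 609.0328 = 1.72059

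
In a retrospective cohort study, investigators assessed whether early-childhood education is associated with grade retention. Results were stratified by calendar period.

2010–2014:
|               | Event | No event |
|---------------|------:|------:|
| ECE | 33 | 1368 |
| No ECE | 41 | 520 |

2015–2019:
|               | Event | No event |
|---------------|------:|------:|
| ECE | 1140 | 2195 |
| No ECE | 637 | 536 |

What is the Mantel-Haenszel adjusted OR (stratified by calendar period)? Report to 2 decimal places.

OR_MH = Σ(aᵢdᵢ/nᵢ) / Σ(bᵢcᵢ/nᵢ), where nᵢ is the stratum total.
Stratum 1 (2010–2014): n = 1962; a·d/n = 33·520/1962 = 8.7462; b·c/n = 1368·41/1962 = 28.5872
Stratum 2 (2015–2019): n = 4508; a·d/n = 1140·536/4508 = 135.5457; b·c/n = 2195·637/4508 = 310.1630
OR_MH = (8.7462 + 135.5457) / (28.5872 + 310.1630) = 144.2919 / 338.7502 = 0.42595

0.43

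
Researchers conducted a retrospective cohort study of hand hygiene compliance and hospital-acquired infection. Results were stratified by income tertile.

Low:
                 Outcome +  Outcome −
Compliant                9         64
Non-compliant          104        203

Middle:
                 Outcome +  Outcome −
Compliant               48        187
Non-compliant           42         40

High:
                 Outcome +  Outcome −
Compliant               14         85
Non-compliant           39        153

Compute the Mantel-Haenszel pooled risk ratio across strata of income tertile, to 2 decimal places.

0.45

RR_MH = Σ(aᵢ·n₀ᵢ/nᵢ) / Σ(cᵢ·n₁ᵢ/nᵢ), with n₁ᵢ = aᵢ+bᵢ (exposed), n₀ᵢ = cᵢ+dᵢ (unexposed), nᵢ = n₁ᵢ+n₀ᵢ.
Stratum 1 (Low): n₁ = 73, n₀ = 307, n = 380; a·n₀/n = 9·307/380 = 7.2711; c·n₁/n = 104·73/380 = 19.9789
Stratum 2 (Middle): n₁ = 235, n₀ = 82, n = 317; a·n₀/n = 48·82/317 = 12.4164; c·n₁/n = 42·235/317 = 31.1356
Stratum 3 (High): n₁ = 99, n₀ = 192, n = 291; a·n₀/n = 14·192/291 = 9.2371; c·n₁/n = 39·99/291 = 13.2680
RR_MH = (7.2711 + 12.4164 + 9.2371) / (19.9789 + 31.1356 + 13.2680) = 28.9246 / 64.3826 = 0.44926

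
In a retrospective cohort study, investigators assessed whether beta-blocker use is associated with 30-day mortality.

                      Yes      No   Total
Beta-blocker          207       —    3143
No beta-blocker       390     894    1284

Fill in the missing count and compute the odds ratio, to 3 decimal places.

The missing cell is in the exposed row: 3143 − 207 = 2936.
So a = 207, b = 2936, c = 390, d = 894.
OR = (a·d)/(b·c) = (207 × 894) / (2936 × 390) = 185058 / 1145040 = 0.16162

0.162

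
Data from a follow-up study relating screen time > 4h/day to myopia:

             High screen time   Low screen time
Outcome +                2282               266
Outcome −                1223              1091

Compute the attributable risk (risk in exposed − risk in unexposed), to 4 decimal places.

Reading the table with exposure as columns: a = 2282 (High screen time, case), b = 1223 (High screen time, non-case), c = 266 (Low screen time, case), d = 1091.
Risk in exposed = 2282/3505 = 0.651070; risk in unexposed = 266/1357 = 0.196021.
Risk difference = 0.651070 − 0.196021 = 0.455049

0.4550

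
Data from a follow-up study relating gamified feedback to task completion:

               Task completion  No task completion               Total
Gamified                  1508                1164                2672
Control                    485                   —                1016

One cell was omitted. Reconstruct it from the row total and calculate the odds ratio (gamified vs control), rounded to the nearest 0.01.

1.42

The missing cell is in the unexposed row: 1016 − 485 = 531.
So a = 1508, b = 1164, c = 485, d = 531.
OR = (a·d)/(b·c) = (1508 × 531) / (1164 × 485) = 800748 / 564540 = 1.41841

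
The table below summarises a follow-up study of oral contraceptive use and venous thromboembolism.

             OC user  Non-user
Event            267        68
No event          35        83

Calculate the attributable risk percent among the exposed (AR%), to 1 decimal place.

49.1

Reading the table with exposure as columns: a = 267 (OC user, case), b = 35 (OC user, non-case), c = 68 (Non-user, case), d = 83.
Risk in exposed = 267/302 = 0.88411; risk in unexposed = 68/151 = 0.45033.
RR = 0.88411/0.45033 = 1.96324
AR% = (RR − 1)/RR × 100 = (1.96324 − 1)/1.96324 × 100 = 49.0637%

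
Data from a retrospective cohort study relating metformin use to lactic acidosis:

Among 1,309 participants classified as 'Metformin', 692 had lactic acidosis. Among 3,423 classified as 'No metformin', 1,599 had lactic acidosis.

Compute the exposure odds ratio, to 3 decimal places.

From the description: a = 692, b = 617, c = 1599, d = 1824.
OR = (a·d)/(b·c) = (692 × 1824) / (617 × 1599) = 1262208 / 986583 = 1.27937
The odds of lactic acidosis are about 1.28 times as high in the metformin group.

1.279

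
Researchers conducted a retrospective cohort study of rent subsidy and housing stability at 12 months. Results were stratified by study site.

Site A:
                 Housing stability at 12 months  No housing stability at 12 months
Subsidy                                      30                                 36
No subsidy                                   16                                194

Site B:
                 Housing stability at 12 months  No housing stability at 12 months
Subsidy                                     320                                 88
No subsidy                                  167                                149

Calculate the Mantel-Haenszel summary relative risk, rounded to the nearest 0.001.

RR_MH = Σ(aᵢ·n₀ᵢ/nᵢ) / Σ(cᵢ·n₁ᵢ/nᵢ), with n₁ᵢ = aᵢ+bᵢ (exposed), n₀ᵢ = cᵢ+dᵢ (unexposed), nᵢ = n₁ᵢ+n₀ᵢ.
Stratum 1 (Site A): n₁ = 66, n₀ = 210, n = 276; a·n₀/n = 30·210/276 = 22.8261; c·n₁/n = 16·66/276 = 3.8261
Stratum 2 (Site B): n₁ = 408, n₀ = 316, n = 724; a·n₀/n = 320·316/724 = 139.6685; c·n₁/n = 167·408/724 = 94.1105
RR_MH = (22.8261 + 139.6685) / (3.8261 + 94.1105) = 162.4946 / 97.9366 = 1.65918

1.659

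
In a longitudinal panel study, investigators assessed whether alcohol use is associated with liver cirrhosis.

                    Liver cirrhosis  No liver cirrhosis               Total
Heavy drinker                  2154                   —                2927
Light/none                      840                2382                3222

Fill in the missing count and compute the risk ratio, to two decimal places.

The missing cell is in the exposed row: 2927 − 2154 = 773.
So a = 2154, b = 773, c = 840, d = 2382.
RR = [a/(a+b)] / [c/(c+d)] = (2154/2927) / (840/3222) = 0.73591/0.26071 = 2.82273

2.82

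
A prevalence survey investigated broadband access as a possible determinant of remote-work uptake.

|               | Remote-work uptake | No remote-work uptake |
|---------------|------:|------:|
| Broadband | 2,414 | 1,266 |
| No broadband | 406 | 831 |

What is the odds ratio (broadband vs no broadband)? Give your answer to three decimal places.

Cells: a = 2414, b = 1266, c = 406, d = 831.
OR = (a·d)/(b·c) = (2414 × 831) / (1266 × 406) = 2006034 / 513996 = 3.90282
The odds of remote-work uptake are about 3.90 times as high in the broadband group.

3.903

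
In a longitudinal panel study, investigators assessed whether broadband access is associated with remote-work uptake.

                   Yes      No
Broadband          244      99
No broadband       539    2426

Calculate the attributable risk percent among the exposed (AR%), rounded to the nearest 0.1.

Cells: a = 244, b = 99, c = 539, d = 2426.
Risk in exposed = 244/343 = 0.71137; risk in unexposed = 539/2965 = 0.18179.
RR = 0.71137/0.18179 = 3.91320
AR% = (RR − 1)/RR × 100 = (3.91320 − 1)/3.91320 × 100 = 74.4454%

74.4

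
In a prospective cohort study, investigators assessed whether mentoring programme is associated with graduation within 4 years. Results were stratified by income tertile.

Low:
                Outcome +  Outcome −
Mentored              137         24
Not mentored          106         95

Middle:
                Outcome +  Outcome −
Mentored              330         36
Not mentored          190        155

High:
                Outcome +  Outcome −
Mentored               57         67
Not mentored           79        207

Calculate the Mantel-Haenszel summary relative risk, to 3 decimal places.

1.634

RR_MH = Σ(aᵢ·n₀ᵢ/nᵢ) / Σ(cᵢ·n₁ᵢ/nᵢ), with n₁ᵢ = aᵢ+bᵢ (exposed), n₀ᵢ = cᵢ+dᵢ (unexposed), nᵢ = n₁ᵢ+n₀ᵢ.
Stratum 1 (Low): n₁ = 161, n₀ = 201, n = 362; a·n₀/n = 137·201/362 = 76.0691; c·n₁/n = 106·161/362 = 47.1436
Stratum 2 (Middle): n₁ = 366, n₀ = 345, n = 711; a·n₀/n = 330·345/711 = 160.1266; c·n₁/n = 190·366/711 = 97.8059
Stratum 3 (High): n₁ = 124, n₀ = 286, n = 410; a·n₀/n = 57·286/410 = 39.7610; c·n₁/n = 79·124/410 = 23.8927
RR_MH = (76.0691 + 160.1266 + 39.7610) / (47.1436 + 97.8059 + 23.8927) = 275.9566 / 168.8422 = 1.63441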